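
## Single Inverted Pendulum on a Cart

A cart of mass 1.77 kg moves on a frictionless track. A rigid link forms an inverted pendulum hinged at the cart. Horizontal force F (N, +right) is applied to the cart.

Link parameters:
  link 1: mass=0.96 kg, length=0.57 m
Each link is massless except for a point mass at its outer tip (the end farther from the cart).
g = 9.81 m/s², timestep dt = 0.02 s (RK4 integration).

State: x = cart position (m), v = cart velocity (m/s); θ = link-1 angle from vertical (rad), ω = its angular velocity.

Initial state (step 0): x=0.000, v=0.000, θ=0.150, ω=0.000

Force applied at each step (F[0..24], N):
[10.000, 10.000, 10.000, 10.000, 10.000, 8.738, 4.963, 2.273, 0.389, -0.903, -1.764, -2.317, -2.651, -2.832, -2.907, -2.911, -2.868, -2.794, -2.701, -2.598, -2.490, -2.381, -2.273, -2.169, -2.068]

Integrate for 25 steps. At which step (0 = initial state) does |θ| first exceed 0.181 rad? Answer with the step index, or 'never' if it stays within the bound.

Answer: never

Derivation:
apply F[0]=+10.000 → step 1: x=0.001, v=0.096, θ=0.149, ω=-0.116
apply F[1]=+10.000 → step 2: x=0.004, v=0.193, θ=0.145, ω=-0.232
apply F[2]=+10.000 → step 3: x=0.009, v=0.290, θ=0.140, ω=-0.352
apply F[3]=+10.000 → step 4: x=0.015, v=0.388, θ=0.131, ω=-0.476
apply F[4]=+10.000 → step 5: x=0.024, v=0.487, θ=0.120, ω=-0.605
apply F[5]=+8.738 → step 6: x=0.035, v=0.573, θ=0.107, ω=-0.716
apply F[6]=+4.963 → step 7: x=0.047, v=0.619, θ=0.093, ω=-0.761
apply F[7]=+2.273 → step 8: x=0.059, v=0.636, θ=0.077, ω=-0.762
apply F[8]=+0.389 → step 9: x=0.072, v=0.633, θ=0.062, ω=-0.733
apply F[9]=-0.903 → step 10: x=0.084, v=0.617, θ=0.048, ω=-0.686
apply F[10]=-1.764 → step 11: x=0.096, v=0.593, θ=0.035, ω=-0.630
apply F[11]=-2.317 → step 12: x=0.108, v=0.564, θ=0.023, ω=-0.568
apply F[12]=-2.651 → step 13: x=0.119, v=0.532, θ=0.012, ω=-0.507
apply F[13]=-2.832 → step 14: x=0.129, v=0.499, θ=0.003, ω=-0.446
apply F[14]=-2.907 → step 15: x=0.139, v=0.466, θ=-0.006, ω=-0.390
apply F[15]=-2.911 → step 16: x=0.148, v=0.434, θ=-0.013, ω=-0.337
apply F[16]=-2.868 → step 17: x=0.156, v=0.404, θ=-0.019, ω=-0.288
apply F[17]=-2.794 → step 18: x=0.164, v=0.374, θ=-0.024, ω=-0.245
apply F[18]=-2.701 → step 19: x=0.171, v=0.347, θ=-0.029, ω=-0.205
apply F[19]=-2.598 → step 20: x=0.178, v=0.321, θ=-0.033, ω=-0.170
apply F[20]=-2.490 → step 21: x=0.184, v=0.296, θ=-0.036, ω=-0.139
apply F[21]=-2.381 → step 22: x=0.190, v=0.273, θ=-0.038, ω=-0.112
apply F[22]=-2.273 → step 23: x=0.195, v=0.252, θ=-0.040, ω=-0.087
apply F[23]=-2.169 → step 24: x=0.200, v=0.232, θ=-0.042, ω=-0.066
apply F[24]=-2.068 → step 25: x=0.204, v=0.213, θ=-0.043, ω=-0.048
max |θ| = 0.150 ≤ 0.181 over all 26 states.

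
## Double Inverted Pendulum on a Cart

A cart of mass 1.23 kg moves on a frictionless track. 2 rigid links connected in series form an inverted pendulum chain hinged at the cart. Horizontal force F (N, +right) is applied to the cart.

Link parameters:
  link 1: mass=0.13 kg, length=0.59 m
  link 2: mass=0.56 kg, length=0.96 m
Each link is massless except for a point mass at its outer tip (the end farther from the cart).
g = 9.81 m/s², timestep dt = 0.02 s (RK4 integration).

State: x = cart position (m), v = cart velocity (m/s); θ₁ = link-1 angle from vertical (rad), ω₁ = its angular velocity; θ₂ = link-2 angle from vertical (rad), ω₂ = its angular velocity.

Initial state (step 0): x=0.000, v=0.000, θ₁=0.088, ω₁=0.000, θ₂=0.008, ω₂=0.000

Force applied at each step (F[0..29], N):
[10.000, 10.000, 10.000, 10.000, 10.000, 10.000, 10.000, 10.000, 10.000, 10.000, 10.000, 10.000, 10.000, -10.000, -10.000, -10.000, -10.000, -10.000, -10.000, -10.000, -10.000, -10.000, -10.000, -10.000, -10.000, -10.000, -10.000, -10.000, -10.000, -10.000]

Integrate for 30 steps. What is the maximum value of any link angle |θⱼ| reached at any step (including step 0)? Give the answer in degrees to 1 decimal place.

apply F[0]=+10.000 → step 1: x=0.002, v=0.153, θ₁=0.087, ω₁=-0.111, θ₂=0.007, ω₂=-0.090
apply F[1]=+10.000 → step 2: x=0.006, v=0.306, θ₁=0.084, ω₁=-0.223, θ₂=0.004, ω₂=-0.179
apply F[2]=+10.000 → step 3: x=0.014, v=0.459, θ₁=0.078, ω₁=-0.341, θ₂=-0.000, ω₂=-0.266
apply F[3]=+10.000 → step 4: x=0.024, v=0.613, θ₁=0.070, ω₁=-0.466, θ₂=-0.006, ω₂=-0.350
apply F[4]=+10.000 → step 5: x=0.038, v=0.769, θ₁=0.059, ω₁=-0.602, θ₂=-0.014, ω₂=-0.431
apply F[5]=+10.000 → step 6: x=0.055, v=0.926, θ₁=0.046, ω₁=-0.751, θ₂=-0.023, ω₂=-0.506
apply F[6]=+10.000 → step 7: x=0.075, v=1.085, θ₁=0.029, ω₁=-0.918, θ₂=-0.034, ω₂=-0.574
apply F[7]=+10.000 → step 8: x=0.099, v=1.245, θ₁=0.009, ω₁=-1.107, θ₂=-0.046, ω₂=-0.633
apply F[8]=+10.000 → step 9: x=0.125, v=1.408, θ₁=-0.015, ω₁=-1.323, θ₂=-0.059, ω₂=-0.680
apply F[9]=+10.000 → step 10: x=0.155, v=1.573, θ₁=-0.044, ω₁=-1.571, θ₂=-0.073, ω₂=-0.712
apply F[10]=+10.000 → step 11: x=0.188, v=1.741, θ₁=-0.078, ω₁=-1.854, θ₂=-0.088, ω₂=-0.728
apply F[11]=+10.000 → step 12: x=0.225, v=1.910, θ₁=-0.119, ω₁=-2.174, θ₂=-0.102, ω₂=-0.726
apply F[12]=+10.000 → step 13: x=0.265, v=2.080, θ₁=-0.166, ω₁=-2.528, θ₂=-0.117, ω₂=-0.710
apply F[13]=-10.000 → step 14: x=0.305, v=1.932, θ₁=-0.215, ω₁=-2.412, θ₂=-0.131, ω₂=-0.658
apply F[14]=-10.000 → step 15: x=0.342, v=1.789, θ₁=-0.263, ω₁=-2.361, θ₂=-0.143, ω₂=-0.577
apply F[15]=-10.000 → step 16: x=0.376, v=1.649, θ₁=-0.310, ω₁=-2.371, θ₂=-0.153, ω₂=-0.466
apply F[16]=-10.000 → step 17: x=0.408, v=1.513, θ₁=-0.358, ω₁=-2.438, θ₂=-0.161, ω₂=-0.330
apply F[17]=-10.000 → step 18: x=0.437, v=1.378, θ₁=-0.408, ω₁=-2.552, θ₂=-0.166, ω₂=-0.172
apply F[18]=-10.000 → step 19: x=0.463, v=1.243, θ₁=-0.460, ω₁=-2.702, θ₂=-0.168, ω₂=-0.001
apply F[19]=-10.000 → step 20: x=0.486, v=1.107, θ₁=-0.516, ω₁=-2.876, θ₂=-0.166, ω₂=0.176
apply F[20]=-10.000 → step 21: x=0.507, v=0.969, θ₁=-0.575, ω₁=-3.060, θ₂=-0.161, ω₂=0.349
apply F[21]=-10.000 → step 22: x=0.525, v=0.828, θ₁=-0.638, ω₁=-3.242, θ₂=-0.153, ω₂=0.510
apply F[22]=-10.000 → step 23: x=0.540, v=0.683, θ₁=-0.705, ω₁=-3.417, θ₂=-0.141, ω₂=0.653
apply F[23]=-10.000 → step 24: x=0.552, v=0.535, θ₁=-0.775, ω₁=-3.581, θ₂=-0.127, ω₂=0.776
apply F[24]=-10.000 → step 25: x=0.562, v=0.384, θ₁=-0.848, ω₁=-3.737, θ₂=-0.110, ω₂=0.876
apply F[25]=-10.000 → step 26: x=0.568, v=0.230, θ₁=-0.924, ω₁=-3.886, θ₂=-0.092, ω₂=0.954
apply F[26]=-10.000 → step 27: x=0.571, v=0.074, θ₁=-1.003, ω₁=-4.034, θ₂=-0.072, ω₂=1.009
apply F[27]=-10.000 → step 28: x=0.571, v=-0.085, θ₁=-1.086, ω₁=-4.187, θ₂=-0.051, ω₂=1.041
apply F[28]=-10.000 → step 29: x=0.567, v=-0.247, θ₁=-1.171, ω₁=-4.350, θ₂=-0.031, ω₂=1.049
apply F[29]=-10.000 → step 30: x=0.561, v=-0.412, θ₁=-1.260, ω₁=-4.529, θ₂=-0.010, ω₂=1.032
Max |angle| over trajectory = 1.260 rad = 72.2°.

Answer: 72.2°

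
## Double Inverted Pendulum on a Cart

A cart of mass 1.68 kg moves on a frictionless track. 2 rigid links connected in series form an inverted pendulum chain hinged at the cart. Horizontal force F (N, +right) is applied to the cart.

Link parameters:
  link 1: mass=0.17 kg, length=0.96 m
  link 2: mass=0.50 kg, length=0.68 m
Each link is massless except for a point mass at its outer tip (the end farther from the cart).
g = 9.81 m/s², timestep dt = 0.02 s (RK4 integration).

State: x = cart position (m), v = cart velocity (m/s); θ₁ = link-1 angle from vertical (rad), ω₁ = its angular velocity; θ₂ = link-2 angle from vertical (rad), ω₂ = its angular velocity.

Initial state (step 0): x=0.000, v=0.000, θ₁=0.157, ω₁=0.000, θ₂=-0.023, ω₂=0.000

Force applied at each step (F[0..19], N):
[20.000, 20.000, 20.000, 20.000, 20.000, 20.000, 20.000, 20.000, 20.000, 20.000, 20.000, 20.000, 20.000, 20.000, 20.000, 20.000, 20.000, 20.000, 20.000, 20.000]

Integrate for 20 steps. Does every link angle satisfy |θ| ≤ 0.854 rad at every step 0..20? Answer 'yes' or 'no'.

Answer: yes

Derivation:
apply F[0]=+20.000 → step 1: x=0.002, v=0.225, θ₁=0.156, ω₁=-0.087, θ₂=-0.025, ω₂=-0.217
apply F[1]=+20.000 → step 2: x=0.009, v=0.450, θ₁=0.154, ω₁=-0.174, θ₂=-0.032, ω₂=-0.436
apply F[2]=+20.000 → step 3: x=0.020, v=0.676, θ₁=0.149, ω₁=-0.262, θ₂=-0.043, ω₂=-0.656
apply F[3]=+20.000 → step 4: x=0.036, v=0.903, θ₁=0.143, ω₁=-0.351, θ₂=-0.058, ω₂=-0.879
apply F[4]=+20.000 → step 5: x=0.056, v=1.131, θ₁=0.135, ω₁=-0.443, θ₂=-0.078, ω₂=-1.105
apply F[5]=+20.000 → step 6: x=0.081, v=1.359, θ₁=0.125, ω₁=-0.539, θ₂=-0.102, ω₂=-1.332
apply F[6]=+20.000 → step 7: x=0.111, v=1.589, θ₁=0.114, ω₁=-0.641, θ₂=-0.131, ω₂=-1.559
apply F[7]=+20.000 → step 8: x=0.145, v=1.821, θ₁=0.100, ω₁=-0.751, θ₂=-0.164, ω₂=-1.784
apply F[8]=+20.000 → step 9: x=0.184, v=2.054, θ₁=0.083, ω₁=-0.874, θ₂=-0.202, ω₂=-2.002
apply F[9]=+20.000 → step 10: x=0.227, v=2.288, θ₁=0.065, ω₁=-1.011, θ₂=-0.245, ω₂=-2.209
apply F[10]=+20.000 → step 11: x=0.275, v=2.524, θ₁=0.043, ω₁=-1.168, θ₂=-0.291, ω₂=-2.400
apply F[11]=+20.000 → step 12: x=0.328, v=2.761, θ₁=0.018, ω₁=-1.347, θ₂=-0.340, ω₂=-2.567
apply F[12]=+20.000 → step 13: x=0.386, v=2.999, θ₁=-0.011, ω₁=-1.553, θ₂=-0.393, ω₂=-2.704
apply F[13]=+20.000 → step 14: x=0.448, v=3.238, θ₁=-0.045, ω₁=-1.789, θ₂=-0.448, ω₂=-2.805
apply F[14]=+20.000 → step 15: x=0.515, v=3.477, θ₁=-0.083, ω₁=-2.058, θ₂=-0.505, ω₂=-2.860
apply F[15]=+20.000 → step 16: x=0.587, v=3.715, θ₁=-0.127, ω₁=-2.361, θ₂=-0.562, ω₂=-2.861
apply F[16]=+20.000 → step 17: x=0.664, v=3.951, θ₁=-0.178, ω₁=-2.701, θ₂=-0.619, ω₂=-2.799
apply F[17]=+20.000 → step 18: x=0.745, v=4.185, θ₁=-0.235, ω₁=-3.080, θ₂=-0.674, ω₂=-2.662
apply F[18]=+20.000 → step 19: x=0.831, v=4.413, θ₁=-0.301, ω₁=-3.500, θ₂=-0.725, ω₂=-2.440
apply F[19]=+20.000 → step 20: x=0.922, v=4.633, θ₁=-0.376, ω₁=-3.961, θ₂=-0.771, ω₂=-2.119
Max |angle| over trajectory = 0.771 rad; bound = 0.854 → within bound.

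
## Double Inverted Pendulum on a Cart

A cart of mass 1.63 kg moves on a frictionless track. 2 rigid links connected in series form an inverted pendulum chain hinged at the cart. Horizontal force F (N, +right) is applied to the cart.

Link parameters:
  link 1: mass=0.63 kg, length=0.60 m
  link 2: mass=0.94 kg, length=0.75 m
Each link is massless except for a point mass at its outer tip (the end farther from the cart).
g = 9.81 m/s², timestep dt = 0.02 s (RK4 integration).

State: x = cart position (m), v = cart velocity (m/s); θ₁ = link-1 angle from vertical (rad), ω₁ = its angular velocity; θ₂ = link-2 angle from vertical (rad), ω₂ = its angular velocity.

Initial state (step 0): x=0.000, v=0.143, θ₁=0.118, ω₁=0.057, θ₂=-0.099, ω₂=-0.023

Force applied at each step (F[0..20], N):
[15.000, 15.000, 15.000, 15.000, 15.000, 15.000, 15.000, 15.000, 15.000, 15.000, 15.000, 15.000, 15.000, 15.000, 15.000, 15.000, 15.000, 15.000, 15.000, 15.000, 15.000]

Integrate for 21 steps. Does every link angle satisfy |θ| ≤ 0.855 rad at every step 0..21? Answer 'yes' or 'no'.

Answer: yes

Derivation:
apply F[0]=+15.000 → step 1: x=0.004, v=0.304, θ₁=0.118, ω₁=-0.067, θ₂=-0.101, ω₂=-0.167
apply F[1]=+15.000 → step 2: x=0.012, v=0.466, θ₁=0.115, ω₁=-0.191, θ₂=-0.106, ω₂=-0.311
apply F[2]=+15.000 → step 3: x=0.023, v=0.629, θ₁=0.110, ω₁=-0.319, θ₂=-0.113, ω₂=-0.455
apply F[3]=+15.000 → step 4: x=0.037, v=0.793, θ₁=0.103, ω₁=-0.452, θ₂=-0.124, ω₂=-0.599
apply F[4]=+15.000 → step 5: x=0.055, v=0.959, θ₁=0.092, ω₁=-0.594, θ₂=-0.137, ω₂=-0.741
apply F[5]=+15.000 → step 6: x=0.076, v=1.128, θ₁=0.079, ω₁=-0.746, θ₂=-0.153, ω₂=-0.881
apply F[6]=+15.000 → step 7: x=0.100, v=1.300, θ₁=0.062, ω₁=-0.913, θ₂=-0.172, ω₂=-1.018
apply F[7]=+15.000 → step 8: x=0.128, v=1.475, θ₁=0.042, ω₁=-1.097, θ₂=-0.194, ω₂=-1.149
apply F[8]=+15.000 → step 9: x=0.159, v=1.655, θ₁=0.018, ω₁=-1.301, θ₂=-0.218, ω₂=-1.272
apply F[9]=+15.000 → step 10: x=0.194, v=1.838, θ₁=-0.010, ω₁=-1.529, θ₂=-0.245, ω₂=-1.385
apply F[10]=+15.000 → step 11: x=0.233, v=2.026, θ₁=-0.043, ω₁=-1.784, θ₂=-0.274, ω₂=-1.485
apply F[11]=+15.000 → step 12: x=0.275, v=2.216, θ₁=-0.082, ω₁=-2.069, θ₂=-0.304, ω₂=-1.568
apply F[12]=+15.000 → step 13: x=0.321, v=2.409, θ₁=-0.126, ω₁=-2.385, θ₂=-0.336, ω₂=-1.630
apply F[13]=+15.000 → step 14: x=0.371, v=2.601, θ₁=-0.177, ω₁=-2.730, θ₂=-0.369, ω₂=-1.669
apply F[14]=+15.000 → step 15: x=0.425, v=2.790, θ₁=-0.236, ω₁=-3.101, θ₂=-0.403, ω₂=-1.685
apply F[15]=+15.000 → step 16: x=0.483, v=2.970, θ₁=-0.301, ω₁=-3.489, θ₂=-0.437, ω₂=-1.678
apply F[16]=+15.000 → step 17: x=0.544, v=3.136, θ₁=-0.375, ω₁=-3.879, θ₂=-0.470, ω₂=-1.657
apply F[17]=+15.000 → step 18: x=0.608, v=3.281, θ₁=-0.456, ω₁=-4.251, θ₂=-0.503, ω₂=-1.634
apply F[18]=+15.000 → step 19: x=0.675, v=3.399, θ₁=-0.545, ω₁=-4.588, θ₂=-0.535, ω₂=-1.625
apply F[19]=+15.000 → step 20: x=0.744, v=3.487, θ₁=-0.640, ω₁=-4.872, θ₂=-0.568, ω₂=-1.650
apply F[20]=+15.000 → step 21: x=0.814, v=3.545, θ₁=-0.739, ω₁=-5.097, θ₂=-0.602, ω₂=-1.721
Max |angle| over trajectory = 0.739 rad; bound = 0.855 → within bound.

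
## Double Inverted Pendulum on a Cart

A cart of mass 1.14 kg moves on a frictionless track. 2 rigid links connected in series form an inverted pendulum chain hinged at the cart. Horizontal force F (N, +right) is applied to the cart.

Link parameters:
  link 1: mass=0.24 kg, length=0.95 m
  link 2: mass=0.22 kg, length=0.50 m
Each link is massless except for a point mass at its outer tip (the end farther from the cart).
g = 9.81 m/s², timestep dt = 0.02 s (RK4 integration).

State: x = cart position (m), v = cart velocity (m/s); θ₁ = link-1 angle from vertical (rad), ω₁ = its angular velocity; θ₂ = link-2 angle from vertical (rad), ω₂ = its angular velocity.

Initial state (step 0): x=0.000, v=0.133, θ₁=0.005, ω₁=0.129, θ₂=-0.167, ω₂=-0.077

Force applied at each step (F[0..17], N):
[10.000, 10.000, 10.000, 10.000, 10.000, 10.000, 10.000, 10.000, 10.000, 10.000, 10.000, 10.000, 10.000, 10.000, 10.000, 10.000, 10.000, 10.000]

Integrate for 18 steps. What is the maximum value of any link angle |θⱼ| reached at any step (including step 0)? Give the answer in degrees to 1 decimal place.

Answer: 30.5°

Derivation:
apply F[0]=+10.000 → step 1: x=0.004, v=0.308, θ₁=0.006, ω₁=-0.022, θ₂=-0.170, ω₂=-0.204
apply F[1]=+10.000 → step 2: x=0.012, v=0.483, θ₁=0.004, ω₁=-0.174, θ₂=-0.175, ω₂=-0.334
apply F[2]=+10.000 → step 3: x=0.024, v=0.658, θ₁=-0.001, ω₁=-0.326, θ₂=-0.183, ω₂=-0.464
apply F[3]=+10.000 → step 4: x=0.039, v=0.834, θ₁=-0.009, ω₁=-0.480, θ₂=-0.194, ω₂=-0.594
apply F[4]=+10.000 → step 5: x=0.057, v=1.011, θ₁=-0.020, ω₁=-0.637, θ₂=-0.207, ω₂=-0.721
apply F[5]=+10.000 → step 6: x=0.079, v=1.188, θ₁=-0.034, ω₁=-0.800, θ₂=-0.223, ω₂=-0.845
apply F[6]=+10.000 → step 7: x=0.105, v=1.366, θ₁=-0.052, ω₁=-0.967, θ₂=-0.241, ω₂=-0.963
apply F[7]=+10.000 → step 8: x=0.134, v=1.545, θ₁=-0.073, ω₁=-1.142, θ₂=-0.261, ω₂=-1.073
apply F[8]=+10.000 → step 9: x=0.166, v=1.726, θ₁=-0.098, ω₁=-1.325, θ₂=-0.283, ω₂=-1.173
apply F[9]=+10.000 → step 10: x=0.203, v=1.907, θ₁=-0.126, ω₁=-1.517, θ₂=-0.308, ω₂=-1.261
apply F[10]=+10.000 → step 11: x=0.243, v=2.088, θ₁=-0.159, ω₁=-1.719, θ₂=-0.334, ω₂=-1.335
apply F[11]=+10.000 → step 12: x=0.286, v=2.270, θ₁=-0.195, ω₁=-1.931, θ₂=-0.361, ω₂=-1.391
apply F[12]=+10.000 → step 13: x=0.334, v=2.451, θ₁=-0.236, ω₁=-2.153, θ₂=-0.389, ω₂=-1.430
apply F[13]=+10.000 → step 14: x=0.384, v=2.630, θ₁=-0.281, ω₁=-2.385, θ₂=-0.418, ω₂=-1.450
apply F[14]=+10.000 → step 15: x=0.439, v=2.806, θ₁=-0.331, ω₁=-2.624, θ₂=-0.447, ω₂=-1.452
apply F[15]=+10.000 → step 16: x=0.497, v=2.977, θ₁=-0.386, ω₁=-2.869, θ₂=-0.476, ω₂=-1.441
apply F[16]=+10.000 → step 17: x=0.558, v=3.142, θ₁=-0.446, ω₁=-3.117, θ₂=-0.505, ω₂=-1.422
apply F[17]=+10.000 → step 18: x=0.622, v=3.297, θ₁=-0.511, ω₁=-3.362, θ₂=-0.533, ω₂=-1.406
Max |angle| over trajectory = 0.533 rad = 30.5°.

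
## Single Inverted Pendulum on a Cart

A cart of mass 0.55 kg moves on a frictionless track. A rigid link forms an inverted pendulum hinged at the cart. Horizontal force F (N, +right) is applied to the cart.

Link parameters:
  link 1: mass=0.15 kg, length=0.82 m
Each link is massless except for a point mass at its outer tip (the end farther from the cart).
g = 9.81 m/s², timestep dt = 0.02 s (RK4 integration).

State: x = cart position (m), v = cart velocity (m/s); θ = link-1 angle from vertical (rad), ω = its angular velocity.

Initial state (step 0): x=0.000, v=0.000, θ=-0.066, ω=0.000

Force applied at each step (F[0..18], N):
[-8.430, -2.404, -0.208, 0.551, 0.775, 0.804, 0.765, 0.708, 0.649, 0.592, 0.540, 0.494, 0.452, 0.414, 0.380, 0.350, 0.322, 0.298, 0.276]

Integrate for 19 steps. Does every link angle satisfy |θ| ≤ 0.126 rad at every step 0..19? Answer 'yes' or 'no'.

Answer: yes

Derivation:
apply F[0]=-8.430 → step 1: x=-0.003, v=-0.303, θ=-0.062, ω=0.353
apply F[1]=-2.404 → step 2: x=-0.010, v=-0.387, θ=-0.055, ω=0.441
apply F[2]=-0.208 → step 3: x=-0.018, v=-0.392, θ=-0.046, ω=0.435
apply F[3]=+0.551 → step 4: x=-0.025, v=-0.370, θ=-0.037, ω=0.398
apply F[4]=+0.775 → step 5: x=-0.032, v=-0.340, θ=-0.030, ω=0.354
apply F[5]=+0.804 → step 6: x=-0.039, v=-0.309, θ=-0.023, ω=0.310
apply F[6]=+0.765 → step 7: x=-0.045, v=-0.280, θ=-0.017, ω=0.270
apply F[7]=+0.708 → step 8: x=-0.050, v=-0.254, θ=-0.012, ω=0.234
apply F[8]=+0.649 → step 9: x=-0.055, v=-0.230, θ=-0.008, ω=0.202
apply F[9]=+0.592 → step 10: x=-0.059, v=-0.208, θ=-0.004, ω=0.174
apply F[10]=+0.540 → step 11: x=-0.063, v=-0.188, θ=-0.001, ω=0.149
apply F[11]=+0.494 → step 12: x=-0.067, v=-0.170, θ=0.002, ω=0.128
apply F[12]=+0.452 → step 13: x=-0.070, v=-0.154, θ=0.004, ω=0.109
apply F[13]=+0.414 → step 14: x=-0.073, v=-0.139, θ=0.006, ω=0.092
apply F[14]=+0.380 → step 15: x=-0.076, v=-0.125, θ=0.008, ω=0.077
apply F[15]=+0.350 → step 16: x=-0.078, v=-0.113, θ=0.009, ω=0.064
apply F[16]=+0.322 → step 17: x=-0.080, v=-0.102, θ=0.010, ω=0.053
apply F[17]=+0.298 → step 18: x=-0.082, v=-0.092, θ=0.011, ω=0.043
apply F[18]=+0.276 → step 19: x=-0.084, v=-0.082, θ=0.012, ω=0.034
Max |angle| over trajectory = 0.066 rad; bound = 0.126 → within bound.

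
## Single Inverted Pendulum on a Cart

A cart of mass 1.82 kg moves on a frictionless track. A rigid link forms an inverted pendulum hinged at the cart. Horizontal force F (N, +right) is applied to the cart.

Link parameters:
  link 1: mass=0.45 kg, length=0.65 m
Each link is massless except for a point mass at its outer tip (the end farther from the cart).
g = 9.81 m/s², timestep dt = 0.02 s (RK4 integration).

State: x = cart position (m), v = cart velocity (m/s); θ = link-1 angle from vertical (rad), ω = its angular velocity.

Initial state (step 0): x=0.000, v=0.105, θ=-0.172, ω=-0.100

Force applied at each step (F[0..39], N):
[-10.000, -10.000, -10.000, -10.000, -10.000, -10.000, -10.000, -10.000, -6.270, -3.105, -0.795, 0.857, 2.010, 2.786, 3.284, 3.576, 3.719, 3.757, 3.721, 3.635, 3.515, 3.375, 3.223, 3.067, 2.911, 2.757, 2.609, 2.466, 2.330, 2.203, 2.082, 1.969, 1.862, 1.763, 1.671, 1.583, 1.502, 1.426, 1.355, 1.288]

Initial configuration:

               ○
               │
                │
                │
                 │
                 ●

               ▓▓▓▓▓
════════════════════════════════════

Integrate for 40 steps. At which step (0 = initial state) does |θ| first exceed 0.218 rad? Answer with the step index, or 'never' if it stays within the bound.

Answer: never

Derivation:
apply F[0]=-10.000 → step 1: x=0.001, v=0.004, θ=-0.173, ω=0.001
apply F[1]=-10.000 → step 2: x=0.000, v=-0.097, θ=-0.172, ω=0.102
apply F[2]=-10.000 → step 3: x=-0.003, v=-0.198, θ=-0.169, ω=0.204
apply F[3]=-10.000 → step 4: x=-0.008, v=-0.299, θ=-0.164, ω=0.308
apply F[4]=-10.000 → step 5: x=-0.015, v=-0.401, θ=-0.157, ω=0.414
apply F[5]=-10.000 → step 6: x=-0.024, v=-0.503, θ=-0.147, ω=0.524
apply F[6]=-10.000 → step 7: x=-0.035, v=-0.606, θ=-0.136, ω=0.638
apply F[7]=-10.000 → step 8: x=-0.048, v=-0.709, θ=-0.122, ω=0.757
apply F[8]=-6.270 → step 9: x=-0.063, v=-0.773, θ=-0.106, ω=0.820
apply F[9]=-3.105 → step 10: x=-0.079, v=-0.802, θ=-0.089, ω=0.835
apply F[10]=-0.795 → step 11: x=-0.095, v=-0.807, θ=-0.073, ω=0.819
apply F[11]=+0.857 → step 12: x=-0.111, v=-0.795, θ=-0.057, ω=0.780
apply F[12]=+2.010 → step 13: x=-0.126, v=-0.771, θ=-0.042, ω=0.728
apply F[13]=+2.786 → step 14: x=-0.141, v=-0.738, θ=-0.028, ω=0.668
apply F[14]=+3.284 → step 15: x=-0.156, v=-0.701, θ=-0.015, ω=0.604
apply F[15]=+3.576 → step 16: x=-0.169, v=-0.662, θ=-0.004, ω=0.540
apply F[16]=+3.719 → step 17: x=-0.182, v=-0.621, θ=0.006, ω=0.478
apply F[17]=+3.757 → step 18: x=-0.194, v=-0.580, θ=0.015, ω=0.419
apply F[18]=+3.721 → step 19: x=-0.206, v=-0.540, θ=0.023, ω=0.363
apply F[19]=+3.635 → step 20: x=-0.216, v=-0.501, θ=0.030, ω=0.312
apply F[20]=+3.515 → step 21: x=-0.226, v=-0.464, θ=0.036, ω=0.265
apply F[21]=+3.375 → step 22: x=-0.235, v=-0.429, θ=0.041, ω=0.222
apply F[22]=+3.223 → step 23: x=-0.243, v=-0.396, θ=0.045, ω=0.184
apply F[23]=+3.067 → step 24: x=-0.250, v=-0.364, θ=0.048, ω=0.149
apply F[24]=+2.911 → step 25: x=-0.257, v=-0.335, θ=0.051, ω=0.119
apply F[25]=+2.757 → step 26: x=-0.264, v=-0.307, θ=0.053, ω=0.092
apply F[26]=+2.609 → step 27: x=-0.270, v=-0.281, θ=0.054, ω=0.068
apply F[27]=+2.466 → step 28: x=-0.275, v=-0.256, θ=0.056, ω=0.047
apply F[28]=+2.330 → step 29: x=-0.280, v=-0.234, θ=0.056, ω=0.029
apply F[29]=+2.203 → step 30: x=-0.284, v=-0.212, θ=0.057, ω=0.013
apply F[30]=+2.082 → step 31: x=-0.288, v=-0.192, θ=0.057, ω=-0.001
apply F[31]=+1.969 → step 32: x=-0.292, v=-0.173, θ=0.057, ω=-0.013
apply F[32]=+1.862 → step 33: x=-0.295, v=-0.155, θ=0.056, ω=-0.023
apply F[33]=+1.763 → step 34: x=-0.298, v=-0.139, θ=0.056, ω=-0.032
apply F[34]=+1.671 → step 35: x=-0.301, v=-0.123, θ=0.055, ω=-0.039
apply F[35]=+1.583 → step 36: x=-0.303, v=-0.108, θ=0.054, ω=-0.045
apply F[36]=+1.502 → step 37: x=-0.305, v=-0.094, θ=0.053, ω=-0.050
apply F[37]=+1.426 → step 38: x=-0.307, v=-0.081, θ=0.052, ω=-0.055
apply F[38]=+1.355 → step 39: x=-0.309, v=-0.069, θ=0.051, ω=-0.058
apply F[39]=+1.288 → step 40: x=-0.310, v=-0.057, θ=0.050, ω=-0.061
max |θ| = 0.173 ≤ 0.218 over all 41 states.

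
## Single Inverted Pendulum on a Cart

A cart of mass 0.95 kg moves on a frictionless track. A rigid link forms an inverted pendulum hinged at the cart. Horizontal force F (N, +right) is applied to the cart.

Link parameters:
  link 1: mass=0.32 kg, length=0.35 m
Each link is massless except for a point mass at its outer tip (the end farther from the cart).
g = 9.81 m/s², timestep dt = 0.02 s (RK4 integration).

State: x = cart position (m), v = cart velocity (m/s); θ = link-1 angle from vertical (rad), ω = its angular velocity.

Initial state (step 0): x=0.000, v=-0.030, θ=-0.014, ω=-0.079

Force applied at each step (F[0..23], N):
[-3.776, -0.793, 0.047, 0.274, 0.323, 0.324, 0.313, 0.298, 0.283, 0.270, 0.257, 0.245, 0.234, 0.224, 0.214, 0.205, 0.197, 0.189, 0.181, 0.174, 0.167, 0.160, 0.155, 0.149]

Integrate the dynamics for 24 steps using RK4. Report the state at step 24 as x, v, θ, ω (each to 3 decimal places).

apply F[0]=-3.776 → step 1: x=-0.001, v=-0.109, θ=-0.013, ω=0.138
apply F[1]=-0.793 → step 2: x=-0.004, v=-0.124, θ=-0.010, ω=0.176
apply F[2]=+0.047 → step 3: x=-0.006, v=-0.123, θ=-0.007, ω=0.167
apply F[3]=+0.274 → step 4: x=-0.009, v=-0.117, θ=-0.004, ω=0.147
apply F[4]=+0.323 → step 5: x=-0.011, v=-0.110, θ=-0.001, ω=0.126
apply F[5]=+0.324 → step 6: x=-0.013, v=-0.103, θ=0.001, ω=0.106
apply F[6]=+0.313 → step 7: x=-0.015, v=-0.097, θ=0.003, ω=0.089
apply F[7]=+0.298 → step 8: x=-0.017, v=-0.091, θ=0.005, ω=0.074
apply F[8]=+0.283 → step 9: x=-0.019, v=-0.085, θ=0.006, ω=0.061
apply F[9]=+0.270 → step 10: x=-0.020, v=-0.080, θ=0.007, ω=0.050
apply F[10]=+0.257 → step 11: x=-0.022, v=-0.075, θ=0.008, ω=0.041
apply F[11]=+0.245 → step 12: x=-0.023, v=-0.070, θ=0.009, ω=0.032
apply F[12]=+0.234 → step 13: x=-0.025, v=-0.066, θ=0.010, ω=0.025
apply F[13]=+0.224 → step 14: x=-0.026, v=-0.062, θ=0.010, ω=0.019
apply F[14]=+0.214 → step 15: x=-0.027, v=-0.058, θ=0.010, ω=0.014
apply F[15]=+0.205 → step 16: x=-0.028, v=-0.054, θ=0.011, ω=0.009
apply F[16]=+0.197 → step 17: x=-0.029, v=-0.051, θ=0.011, ω=0.006
apply F[17]=+0.189 → step 18: x=-0.030, v=-0.048, θ=0.011, ω=0.002
apply F[18]=+0.181 → step 19: x=-0.031, v=-0.045, θ=0.011, ω=-0.000
apply F[19]=+0.174 → step 20: x=-0.032, v=-0.042, θ=0.011, ω=-0.003
apply F[20]=+0.167 → step 21: x=-0.033, v=-0.039, θ=0.011, ω=-0.005
apply F[21]=+0.160 → step 22: x=-0.034, v=-0.036, θ=0.011, ω=-0.006
apply F[22]=+0.155 → step 23: x=-0.034, v=-0.034, θ=0.010, ω=-0.008
apply F[23]=+0.149 → step 24: x=-0.035, v=-0.031, θ=0.010, ω=-0.009

Answer: x=-0.035, v=-0.031, θ=0.010, ω=-0.009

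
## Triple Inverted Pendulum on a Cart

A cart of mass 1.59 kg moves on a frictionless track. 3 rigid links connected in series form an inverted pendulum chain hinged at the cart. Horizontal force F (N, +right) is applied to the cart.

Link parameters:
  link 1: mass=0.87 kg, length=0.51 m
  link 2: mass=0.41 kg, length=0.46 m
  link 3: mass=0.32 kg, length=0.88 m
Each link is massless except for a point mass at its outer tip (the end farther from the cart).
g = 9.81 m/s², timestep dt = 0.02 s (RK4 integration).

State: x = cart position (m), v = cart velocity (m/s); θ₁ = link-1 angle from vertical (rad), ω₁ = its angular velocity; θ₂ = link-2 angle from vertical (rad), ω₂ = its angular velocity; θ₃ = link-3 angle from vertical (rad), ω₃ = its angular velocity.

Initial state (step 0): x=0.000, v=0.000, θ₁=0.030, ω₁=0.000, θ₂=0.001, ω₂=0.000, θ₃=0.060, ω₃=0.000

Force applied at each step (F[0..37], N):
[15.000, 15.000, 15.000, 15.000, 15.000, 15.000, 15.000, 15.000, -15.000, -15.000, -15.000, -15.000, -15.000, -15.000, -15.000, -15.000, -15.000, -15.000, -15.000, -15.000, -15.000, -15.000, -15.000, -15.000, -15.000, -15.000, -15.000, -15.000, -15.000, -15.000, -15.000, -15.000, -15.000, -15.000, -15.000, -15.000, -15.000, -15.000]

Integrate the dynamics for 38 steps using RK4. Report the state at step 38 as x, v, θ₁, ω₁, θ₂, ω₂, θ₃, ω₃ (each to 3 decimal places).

apply F[0]=+15.000 → step 1: x=0.002, v=0.183, θ₁=0.027, ω₁=-0.338, θ₂=0.001, ω₂=-0.043, θ₃=0.060, ω₃=0.024
apply F[1]=+15.000 → step 2: x=0.007, v=0.367, θ₁=0.016, ω₁=-0.684, θ₂=-0.001, ω₂=-0.080, θ₃=0.061, ω₃=0.048
apply F[2]=+15.000 → step 3: x=0.017, v=0.554, θ₁=-0.001, ω₁=-1.044, θ₂=-0.003, ω₂=-0.108, θ₃=0.062, ω₃=0.072
apply F[3]=+15.000 → step 4: x=0.030, v=0.745, θ₁=-0.025, ω₁=-1.426, θ₂=-0.005, ω₂=-0.122, θ₃=0.064, ω₃=0.096
apply F[4]=+15.000 → step 5: x=0.046, v=0.940, θ₁=-0.058, ω₁=-1.833, θ₂=-0.007, ω₂=-0.119, θ₃=0.066, ω₃=0.119
apply F[5]=+15.000 → step 6: x=0.067, v=1.140, θ₁=-0.099, ω₁=-2.268, θ₂=-0.010, ω₂=-0.099, θ₃=0.069, ω₃=0.140
apply F[6]=+15.000 → step 7: x=0.092, v=1.341, θ₁=-0.149, ω₁=-2.726, θ₂=-0.011, ω₂=-0.066, θ₃=0.072, ω₃=0.157
apply F[7]=+15.000 → step 8: x=0.121, v=1.541, θ₁=-0.208, ω₁=-3.198, θ₂=-0.012, ω₂=-0.032, θ₃=0.075, ω₃=0.168
apply F[8]=-15.000 → step 9: x=0.150, v=1.382, θ₁=-0.270, ω₁=-3.031, θ₂=-0.012, ω₂=0.061, θ₃=0.078, ω₃=0.189
apply F[9]=-15.000 → step 10: x=0.176, v=1.233, θ₁=-0.330, ω₁=-2.923, θ₂=-0.009, ω₂=0.193, θ₃=0.082, ω₃=0.212
apply F[10]=-15.000 → step 11: x=0.199, v=1.091, θ₁=-0.388, ω₁=-2.869, θ₂=-0.004, ω₂=0.358, θ₃=0.087, ω₃=0.235
apply F[11]=-15.000 → step 12: x=0.220, v=0.956, θ₁=-0.445, ω₁=-2.861, θ₂=0.005, ω₂=0.552, θ₃=0.092, ω₃=0.257
apply F[12]=-15.000 → step 13: x=0.238, v=0.825, θ₁=-0.502, ω₁=-2.890, θ₂=0.018, ω₂=0.770, θ₃=0.097, ω₃=0.275
apply F[13]=-15.000 → step 14: x=0.253, v=0.696, θ₁=-0.561, ω₁=-2.949, θ₂=0.036, ω₂=1.006, θ₃=0.103, ω₃=0.289
apply F[14]=-15.000 → step 15: x=0.265, v=0.567, θ₁=-0.620, ω₁=-3.031, θ₂=0.059, ω₂=1.253, θ₃=0.109, ω₃=0.299
apply F[15]=-15.000 → step 16: x=0.276, v=0.437, θ₁=-0.682, ω₁=-3.129, θ₂=0.086, ω₂=1.503, θ₃=0.115, ω₃=0.304
apply F[16]=-15.000 → step 17: x=0.283, v=0.305, θ₁=-0.746, ω₁=-3.239, θ₂=0.119, ω₂=1.751, θ₃=0.121, ω₃=0.305
apply F[17]=-15.000 → step 18: x=0.288, v=0.169, θ₁=-0.812, ω₁=-3.356, θ₂=0.156, ω₂=1.990, θ₃=0.127, ω₃=0.304
apply F[18]=-15.000 → step 19: x=0.290, v=0.030, θ₁=-0.880, ω₁=-3.479, θ₂=0.198, ω₂=2.214, θ₃=0.133, ω₃=0.303
apply F[19]=-15.000 → step 20: x=0.289, v=-0.114, θ₁=-0.951, ω₁=-3.607, θ₂=0.244, ω₂=2.418, θ₃=0.139, ω₃=0.304
apply F[20]=-15.000 → step 21: x=0.285, v=-0.261, θ₁=-1.024, ω₁=-3.742, θ₂=0.295, ω₂=2.599, θ₃=0.145, ω₃=0.309
apply F[21]=-15.000 → step 22: x=0.278, v=-0.414, θ₁=-1.101, ω₁=-3.887, θ₂=0.348, ω₂=2.753, θ₃=0.151, ω₃=0.318
apply F[22]=-15.000 → step 23: x=0.269, v=-0.571, θ₁=-1.180, ω₁=-4.046, θ₂=0.405, ω₂=2.875, θ₃=0.158, ω₃=0.335
apply F[23]=-15.000 → step 24: x=0.255, v=-0.735, θ₁=-1.263, ω₁=-4.226, θ₂=0.463, ω₂=2.962, θ₃=0.165, ω₃=0.359
apply F[24]=-15.000 → step 25: x=0.239, v=-0.905, θ₁=-1.349, ω₁=-4.434, θ₂=0.523, ω₂=3.009, θ₃=0.172, ω₃=0.390
apply F[25]=-15.000 → step 26: x=0.219, v=-1.086, θ₁=-1.440, ω₁=-4.680, θ₂=0.583, ω₂=3.012, θ₃=0.180, ω₃=0.424
apply F[26]=-15.000 → step 27: x=0.196, v=-1.280, θ₁=-1.537, ω₁=-4.975, θ₂=0.643, ω₂=2.966, θ₃=0.189, ω₃=0.457
apply F[27]=-15.000 → step 28: x=0.168, v=-1.495, θ₁=-1.640, ω₁=-5.335, θ₂=0.701, ω₂=2.870, θ₃=0.199, ω₃=0.480
apply F[28]=-15.000 → step 29: x=0.136, v=-1.737, θ₁=-1.751, ω₁=-5.776, θ₂=0.757, ω₂=2.729, θ₃=0.208, ω₃=0.480
apply F[29]=-15.000 → step 30: x=0.098, v=-2.018, θ₁=-1.871, ω₁=-6.314, θ₂=0.810, ω₂=2.563, θ₃=0.218, ω₃=0.435
apply F[30]=-15.000 → step 31: x=0.055, v=-2.352, θ₁=-2.004, ω₁=-6.966, θ₂=0.860, ω₂=2.422, θ₃=0.225, ω₃=0.319
apply F[31]=-15.000 → step 32: x=0.004, v=-2.752, θ₁=-2.151, ω₁=-7.734, θ₂=0.908, ω₂=2.401, θ₃=0.230, ω₃=0.096
apply F[32]=-15.000 → step 33: x=-0.056, v=-3.225, θ₁=-2.314, ω₁=-8.593, θ₂=0.958, ω₂=2.674, θ₃=0.228, ω₃=-0.267
apply F[33]=-15.000 → step 34: x=-0.126, v=-3.750, θ₁=-2.494, ω₁=-9.465, θ₂=1.019, ω₂=3.477, θ₃=0.218, ω₃=-0.773
apply F[34]=-15.000 → step 35: x=-0.206, v=-4.268, θ₁=-2.692, ω₁=-10.238, θ₂=1.102, ω₂=5.002, θ₃=0.197, ω₃=-1.331
apply F[35]=-15.000 → step 36: x=-0.296, v=-4.698, θ₁=-2.903, ω₁=-10.892, θ₂=1.223, ω₂=7.218, θ₃=0.166, ω₃=-1.712
apply F[36]=-15.000 → step 37: x=-0.393, v=-4.984, θ₁=-3.128, ω₁=-11.591, θ₂=1.395, ω₂=10.004, θ₃=0.132, ω₃=-1.600
apply F[37]=-15.000 → step 38: x=-0.494, v=-5.070, θ₁=-3.369, ω₁=-12.565, θ₂=1.628, ω₂=13.535, θ₃=0.108, ω₃=-0.560

Answer: x=-0.494, v=-5.070, θ₁=-3.369, ω₁=-12.565, θ₂=1.628, ω₂=13.535, θ₃=0.108, ω₃=-0.560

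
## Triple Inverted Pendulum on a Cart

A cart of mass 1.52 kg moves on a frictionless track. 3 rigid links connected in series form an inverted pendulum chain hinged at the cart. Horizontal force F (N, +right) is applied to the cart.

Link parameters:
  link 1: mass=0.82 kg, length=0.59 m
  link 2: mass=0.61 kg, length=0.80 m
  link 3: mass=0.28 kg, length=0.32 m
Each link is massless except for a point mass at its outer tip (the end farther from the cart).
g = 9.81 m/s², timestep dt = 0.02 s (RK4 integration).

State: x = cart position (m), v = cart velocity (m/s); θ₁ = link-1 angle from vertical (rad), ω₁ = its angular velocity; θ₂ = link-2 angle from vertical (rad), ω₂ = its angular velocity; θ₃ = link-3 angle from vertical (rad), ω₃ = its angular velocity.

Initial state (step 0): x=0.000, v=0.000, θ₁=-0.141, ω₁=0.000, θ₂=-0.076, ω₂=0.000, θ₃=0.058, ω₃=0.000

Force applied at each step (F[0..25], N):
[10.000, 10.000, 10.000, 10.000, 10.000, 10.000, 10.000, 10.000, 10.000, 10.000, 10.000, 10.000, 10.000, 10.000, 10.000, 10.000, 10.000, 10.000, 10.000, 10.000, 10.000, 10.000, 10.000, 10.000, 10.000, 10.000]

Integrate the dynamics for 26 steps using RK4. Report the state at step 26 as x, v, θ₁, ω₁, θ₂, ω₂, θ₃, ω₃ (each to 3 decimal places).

apply F[0]=+10.000 → step 1: x=0.002, v=0.159, θ₁=-0.144, ω₁=-0.334, θ₂=-0.076, ω₂=0.016, θ₃=0.059, ω₃=0.103
apply F[1]=+10.000 → step 2: x=0.006, v=0.318, θ₁=-0.154, ω₁=-0.672, θ₂=-0.075, ω₂=0.035, θ₃=0.062, ω₃=0.205
apply F[2]=+10.000 → step 3: x=0.014, v=0.478, θ₁=-0.171, ω₁=-1.019, θ₂=-0.074, ω₂=0.059, θ₃=0.067, ω₃=0.303
apply F[3]=+10.000 → step 4: x=0.025, v=0.639, θ₁=-0.195, ω₁=-1.376, θ₂=-0.073, ω₂=0.088, θ₃=0.074, ω₃=0.397
apply F[4]=+10.000 → step 5: x=0.040, v=0.800, θ₁=-0.226, ω₁=-1.743, θ₂=-0.071, ω₂=0.122, θ₃=0.083, ω₃=0.481
apply F[5]=+10.000 → step 6: x=0.057, v=0.960, θ₁=-0.265, ω₁=-2.118, θ₂=-0.068, ω₂=0.160, θ₃=0.093, ω₃=0.553
apply F[6]=+10.000 → step 7: x=0.078, v=1.115, θ₁=-0.311, ω₁=-2.495, θ₂=-0.064, ω₂=0.197, θ₃=0.105, ω₃=0.608
apply F[7]=+10.000 → step 8: x=0.102, v=1.264, θ₁=-0.365, ω₁=-2.865, θ₂=-0.060, ω₂=0.225, θ₃=0.118, ω₃=0.642
apply F[8]=+10.000 → step 9: x=0.129, v=1.402, θ₁=-0.426, ω₁=-3.217, θ₂=-0.056, ω₂=0.237, θ₃=0.131, ω₃=0.654
apply F[9]=+10.000 → step 10: x=0.158, v=1.527, θ₁=-0.493, ω₁=-3.545, θ₂=-0.051, ω₂=0.225, θ₃=0.144, ω₃=0.643
apply F[10]=+10.000 → step 11: x=0.190, v=1.637, θ₁=-0.567, ω₁=-3.844, θ₂=-0.047, ω₂=0.182, θ₃=0.156, ω₃=0.612
apply F[11]=+10.000 → step 12: x=0.223, v=1.730, θ₁=-0.647, ω₁=-4.113, θ₂=-0.044, ω₂=0.105, θ₃=0.168, ω₃=0.564
apply F[12]=+10.000 → step 13: x=0.259, v=1.806, θ₁=-0.732, ω₁=-4.355, θ₂=-0.043, ω₂=-0.010, θ₃=0.179, ω₃=0.504
apply F[13]=+10.000 → step 14: x=0.296, v=1.865, θ₁=-0.821, ω₁=-4.576, θ₂=-0.044, ω₂=-0.161, θ₃=0.188, ω₃=0.434
apply F[14]=+10.000 → step 15: x=0.333, v=1.908, θ₁=-0.914, ω₁=-4.782, θ₂=-0.050, ω₂=-0.350, θ₃=0.196, ω₃=0.358
apply F[15]=+10.000 → step 16: x=0.372, v=1.934, θ₁=-1.012, ω₁=-4.978, θ₂=-0.059, ω₂=-0.574, θ₃=0.202, ω₃=0.278
apply F[16]=+10.000 → step 17: x=0.411, v=1.944, θ₁=-1.114, ω₁=-5.169, θ₂=-0.073, ω₂=-0.835, θ₃=0.207, ω₃=0.193
apply F[17]=+10.000 → step 18: x=0.449, v=1.937, θ₁=-1.219, ω₁=-5.359, θ₂=-0.092, ω₂=-1.132, θ₃=0.210, ω₃=0.103
apply F[18]=+10.000 → step 19: x=0.488, v=1.914, θ₁=-1.328, ω₁=-5.550, θ₂=-0.118, ω₂=-1.466, θ₃=0.211, ω₃=0.007
apply F[19]=+10.000 → step 20: x=0.526, v=1.874, θ₁=-1.441, ω₁=-5.746, θ₂=-0.151, ω₂=-1.837, θ₃=0.210, ω₃=-0.098
apply F[20]=+10.000 → step 21: x=0.563, v=1.817, θ₁=-1.558, ω₁=-5.945, θ₂=-0.192, ω₂=-2.249, θ₃=0.207, ω₃=-0.217
apply F[21]=+10.000 → step 22: x=0.598, v=1.743, θ₁=-1.679, ω₁=-6.148, θ₂=-0.241, ω₂=-2.702, θ₃=0.201, ω₃=-0.356
apply F[22]=+10.000 → step 23: x=0.632, v=1.654, θ₁=-1.804, ω₁=-6.349, θ₂=-0.300, ω₂=-3.199, θ₃=0.193, ω₃=-0.527
apply F[23]=+10.000 → step 24: x=0.664, v=1.552, θ₁=-1.933, ω₁=-6.542, θ₂=-0.370, ω₂=-3.742, θ₃=0.180, ω₃=-0.744
apply F[24]=+10.000 → step 25: x=0.694, v=1.440, θ₁=-2.065, ω₁=-6.714, θ₂=-0.450, ω₂=-4.331, θ₃=0.162, ω₃=-1.028
apply F[25]=+10.000 → step 26: x=0.722, v=1.326, θ₁=-2.201, ω₁=-6.845, θ₂=-0.543, ω₂=-4.964, θ₃=0.138, ω₃=-1.409

Answer: x=0.722, v=1.326, θ₁=-2.201, ω₁=-6.845, θ₂=-0.543, ω₂=-4.964, θ₃=0.138, ω₃=-1.409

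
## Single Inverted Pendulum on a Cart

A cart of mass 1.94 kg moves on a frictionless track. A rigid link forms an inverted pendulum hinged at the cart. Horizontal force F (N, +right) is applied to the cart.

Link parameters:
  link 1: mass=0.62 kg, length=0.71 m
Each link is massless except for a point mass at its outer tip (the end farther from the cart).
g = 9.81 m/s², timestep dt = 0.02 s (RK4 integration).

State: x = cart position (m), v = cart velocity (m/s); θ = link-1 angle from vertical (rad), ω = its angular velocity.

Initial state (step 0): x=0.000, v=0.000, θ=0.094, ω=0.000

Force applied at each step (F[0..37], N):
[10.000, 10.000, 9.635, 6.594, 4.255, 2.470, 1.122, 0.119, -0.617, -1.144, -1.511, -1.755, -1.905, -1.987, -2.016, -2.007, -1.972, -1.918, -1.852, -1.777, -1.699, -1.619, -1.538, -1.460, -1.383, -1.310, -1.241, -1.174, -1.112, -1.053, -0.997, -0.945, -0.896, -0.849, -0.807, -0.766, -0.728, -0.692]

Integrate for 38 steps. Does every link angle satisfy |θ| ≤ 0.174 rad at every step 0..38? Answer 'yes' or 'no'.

Answer: yes

Derivation:
apply F[0]=+10.000 → step 1: x=0.001, v=0.097, θ=0.093, ω=-0.110
apply F[1]=+10.000 → step 2: x=0.004, v=0.194, θ=0.090, ω=-0.221
apply F[2]=+9.635 → step 3: x=0.009, v=0.288, θ=0.084, ω=-0.329
apply F[3]=+6.594 → step 4: x=0.015, v=0.351, θ=0.077, ω=-0.395
apply F[4]=+4.255 → step 5: x=0.022, v=0.390, θ=0.069, ω=-0.430
apply F[5]=+2.470 → step 6: x=0.031, v=0.411, θ=0.060, ω=-0.442
apply F[6]=+1.122 → step 7: x=0.039, v=0.420, θ=0.051, ω=-0.438
apply F[7]=+0.119 → step 8: x=0.047, v=0.418, θ=0.043, ω=-0.423
apply F[8]=-0.617 → step 9: x=0.055, v=0.409, θ=0.034, ω=-0.400
apply F[9]=-1.144 → step 10: x=0.064, v=0.396, θ=0.027, ω=-0.373
apply F[10]=-1.511 → step 11: x=0.071, v=0.379, θ=0.019, ω=-0.342
apply F[11]=-1.755 → step 12: x=0.079, v=0.359, θ=0.013, ω=-0.311
apply F[12]=-1.905 → step 13: x=0.086, v=0.339, θ=0.007, ω=-0.280
apply F[13]=-1.987 → step 14: x=0.092, v=0.318, θ=0.002, ω=-0.249
apply F[14]=-2.016 → step 15: x=0.098, v=0.298, θ=-0.003, ω=-0.220
apply F[15]=-2.007 → step 16: x=0.104, v=0.277, θ=-0.007, ω=-0.193
apply F[16]=-1.972 → step 17: x=0.109, v=0.258, θ=-0.011, ω=-0.168
apply F[17]=-1.918 → step 18: x=0.114, v=0.239, θ=-0.014, ω=-0.144
apply F[18]=-1.852 → step 19: x=0.119, v=0.220, θ=-0.017, ω=-0.123
apply F[19]=-1.777 → step 20: x=0.123, v=0.203, θ=-0.019, ω=-0.104
apply F[20]=-1.699 → step 21: x=0.127, v=0.187, θ=-0.021, ω=-0.086
apply F[21]=-1.619 → step 22: x=0.131, v=0.172, θ=-0.022, ω=-0.070
apply F[22]=-1.538 → step 23: x=0.134, v=0.157, θ=-0.024, ω=-0.056
apply F[23]=-1.460 → step 24: x=0.137, v=0.144, θ=-0.025, ω=-0.044
apply F[24]=-1.383 → step 25: x=0.140, v=0.131, θ=-0.025, ω=-0.033
apply F[25]=-1.310 → step 26: x=0.142, v=0.119, θ=-0.026, ω=-0.023
apply F[26]=-1.241 → step 27: x=0.145, v=0.108, θ=-0.026, ω=-0.015
apply F[27]=-1.174 → step 28: x=0.147, v=0.097, θ=-0.026, ω=-0.007
apply F[28]=-1.112 → step 29: x=0.148, v=0.088, θ=-0.027, ω=-0.001
apply F[29]=-1.053 → step 30: x=0.150, v=0.078, θ=-0.026, ω=0.005
apply F[30]=-0.997 → step 31: x=0.152, v=0.070, θ=-0.026, ω=0.010
apply F[31]=-0.945 → step 32: x=0.153, v=0.062, θ=-0.026, ω=0.014
apply F[32]=-0.896 → step 33: x=0.154, v=0.054, θ=-0.026, ω=0.017
apply F[33]=-0.849 → step 34: x=0.155, v=0.047, θ=-0.025, ω=0.020
apply F[34]=-0.807 → step 35: x=0.156, v=0.040, θ=-0.025, ω=0.023
apply F[35]=-0.766 → step 36: x=0.157, v=0.034, θ=-0.025, ω=0.025
apply F[36]=-0.728 → step 37: x=0.157, v=0.028, θ=-0.024, ω=0.026
apply F[37]=-0.692 → step 38: x=0.158, v=0.022, θ=-0.023, ω=0.028
Max |angle| over trajectory = 0.094 rad; bound = 0.174 → within bound.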